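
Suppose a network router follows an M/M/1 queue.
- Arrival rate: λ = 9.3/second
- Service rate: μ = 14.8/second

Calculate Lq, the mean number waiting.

ρ = λ/μ = 9.3/14.8 = 0.6284
For M/M/1: Lq = λ²/(μ(μ-λ))
Lq = 86.49/(14.8 × 5.50)
Lq = 1.0625 packets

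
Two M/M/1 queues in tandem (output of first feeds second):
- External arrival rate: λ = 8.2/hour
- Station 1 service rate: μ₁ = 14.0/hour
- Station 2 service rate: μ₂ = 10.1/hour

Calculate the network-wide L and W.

By Jackson's theorem, each station behaves as independent M/M/1.
Station 1: ρ₁ = 8.2/14.0 = 0.5857, L₁ = ρ₁/(1-ρ₁) = λ/(μ₁-λ) = 8.2/5.80 = 1.4138
Station 2: ρ₂ = 8.2/10.1 = 0.8119, L₂ = ρ₂/(1-ρ₂) = λ/(μ₂-λ) = 8.2/1.90 = 4.3158
Total: L = L₁ + L₂ = 1.4138 + 4.3158 = 5.7296
W = L/λ = 5.7296/8.2 = 0.6987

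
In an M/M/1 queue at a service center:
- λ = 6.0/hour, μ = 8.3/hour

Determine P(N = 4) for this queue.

ρ = λ/μ = 6.0/8.3 = 0.7229
P(n) = (1-ρ)ρⁿ
P(4) = (1-0.7229) × 0.7229^4
P(4) = 0.27710 × 0.27309
P(4) = 0.07567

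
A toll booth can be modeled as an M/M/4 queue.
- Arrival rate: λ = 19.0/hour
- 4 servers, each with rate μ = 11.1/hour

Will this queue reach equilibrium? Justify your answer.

Stability requires ρ = λ/(cμ) < 1
ρ = 19.0/(4 × 11.1) = 19.0/44.40 = 0.4279
Since 0.4279 < 1, the system is STABLE.
The servers are busy 42.79% of the time.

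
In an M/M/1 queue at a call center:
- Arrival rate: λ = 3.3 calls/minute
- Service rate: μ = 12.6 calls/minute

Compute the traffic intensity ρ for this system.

Server utilization: ρ = λ/μ
ρ = 3.3/12.6 = 0.2619
The server is busy 26.19% of the time.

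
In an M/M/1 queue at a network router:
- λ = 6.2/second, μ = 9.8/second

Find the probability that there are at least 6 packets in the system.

ρ = λ/μ = 6.2/9.8 = 0.63265
P(N ≥ n) = ρⁿ
P(N ≥ 6) = 0.63265^6
P(N ≥ 6) = 0.06412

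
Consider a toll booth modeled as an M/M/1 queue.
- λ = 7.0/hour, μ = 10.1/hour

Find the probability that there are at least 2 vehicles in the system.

ρ = λ/μ = 7.0/10.1 = 0.69307
P(N ≥ n) = ρⁿ
P(N ≥ 2) = 0.69307^2
P(N ≥ 2) = 0.4803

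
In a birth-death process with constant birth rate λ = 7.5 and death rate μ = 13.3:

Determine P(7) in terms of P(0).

For constant rates: P(n)/P(0) = (λ/μ)^n
P(7)/P(0) = (7.5/13.3)^7 = 0.5639^7 = 0.01813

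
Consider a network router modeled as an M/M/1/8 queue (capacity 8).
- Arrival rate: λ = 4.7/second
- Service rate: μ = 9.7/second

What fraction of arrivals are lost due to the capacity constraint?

ρ = λ/μ = 4.7/9.7 = 0.48454
P₀ = (1-ρ)/(1-ρ^(K+1)) = (1-0.48454)/(1-0.48454^9) = 0.51546/0.99853 = 0.5162
P_K = P₀×ρ^K = 0.5162 × 0.48454^8 = 0.5162 × 0.003038 = 0.001568
Blocking probability = 0.16%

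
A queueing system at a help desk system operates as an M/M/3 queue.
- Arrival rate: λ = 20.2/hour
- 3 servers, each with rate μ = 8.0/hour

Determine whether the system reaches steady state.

Stability requires ρ = λ/(cμ) < 1
ρ = 20.2/(3 × 8.0) = 20.2/24.00 = 0.8417
Since 0.8417 < 1, the system is STABLE.
The servers are busy 84.17% of the time.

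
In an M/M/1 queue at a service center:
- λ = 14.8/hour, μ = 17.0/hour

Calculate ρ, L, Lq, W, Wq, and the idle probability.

Step 1: ρ = λ/μ = 14.8/17.0 = 0.8706
Step 2: L = λ/(μ-λ) = 14.8/2.20 = 6.7273
Step 3: Lq = λ²/(μ(μ-λ)) = 219.04/(17.0×2.20) = 5.8567
Step 4: W = 1/(μ-λ) = 1/2.20 = 0.45455
Step 5: Wq = λ/(μ(μ-λ)) = 14.8/(17.0×2.20) = 0.3957
Step 6: P(0) = 1-ρ = 0.1294
Verify: L = λW = 14.8×0.45455 = 6.7273 ✔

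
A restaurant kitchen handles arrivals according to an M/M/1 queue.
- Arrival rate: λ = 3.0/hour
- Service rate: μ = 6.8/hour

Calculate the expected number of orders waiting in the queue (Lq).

ρ = λ/μ = 3.0/6.8 = 0.4412
For M/M/1: Lq = λ²/(μ(μ-λ))
Lq = 9.00/(6.8 × 3.80)
Lq = 0.3483 orders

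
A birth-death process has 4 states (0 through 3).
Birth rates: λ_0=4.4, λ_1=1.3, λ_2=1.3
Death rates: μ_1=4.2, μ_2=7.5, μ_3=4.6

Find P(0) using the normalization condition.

Ratios P(n)/P(0) = (λ₀···λₙ₋₁)/(μ₁···μₙ):
P(1)/P(0) = (4.4)/(4.2) = 1.0476
P(2)/P(0) = (4.4×1.3)/(4.2×7.5) = 0.1816
P(3)/P(0) = (4.4×1.3×1.3)/(4.2×7.5×4.6) = 0.05132

Normalization: ∑ P(n) = 1
P(0) × (1.0000 + 1.0476 + 0.1816 + 0.05132) = 1
P(0) × 2.2805 = 1
P(0) = 1/2.2805 = 0.4385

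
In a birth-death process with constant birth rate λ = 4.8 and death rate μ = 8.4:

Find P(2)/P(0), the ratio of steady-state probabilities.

For constant rates: P(n)/P(0) = (λ/μ)^n
P(2)/P(0) = (4.8/8.4)^2 = 0.5714^2 = 0.3265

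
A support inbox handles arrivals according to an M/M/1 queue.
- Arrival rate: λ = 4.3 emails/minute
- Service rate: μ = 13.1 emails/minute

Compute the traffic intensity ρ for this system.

Server utilization: ρ = λ/μ
ρ = 4.3/13.1 = 0.3282
The server is busy 32.82% of the time.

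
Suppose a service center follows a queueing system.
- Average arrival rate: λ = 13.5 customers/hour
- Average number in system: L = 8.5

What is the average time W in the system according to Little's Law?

Little's Law: L = λW, so W = L/λ
W = 8.5/13.5 = 0.6296 hours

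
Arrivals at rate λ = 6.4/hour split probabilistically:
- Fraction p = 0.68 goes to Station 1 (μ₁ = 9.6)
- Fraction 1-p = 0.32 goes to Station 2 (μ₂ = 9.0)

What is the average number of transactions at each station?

Effective rates: λ₁ = 6.4×0.68 = 4.352, λ₂ = 6.4×0.32 = 2.048
Station 1: ρ₁ = 4.352/9.6 = 0.45333, L₁ = ρ₁/(1-ρ₁) = 0.45333/(1-0.45333) = 0.8293
Station 2: ρ₂ = 2.048/9.0 = 0.22756, L₂ = ρ₂/(1-ρ₂) = 0.22756/(1-0.22756) = 0.2946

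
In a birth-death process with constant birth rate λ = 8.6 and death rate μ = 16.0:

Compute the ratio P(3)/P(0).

For constant rates: P(n)/P(0) = (λ/μ)^n
P(3)/P(0) = (8.6/16.0)^3 = 0.5375^3 = 0.1553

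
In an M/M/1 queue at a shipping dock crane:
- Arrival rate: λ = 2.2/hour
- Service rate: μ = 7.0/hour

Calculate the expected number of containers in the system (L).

ρ = λ/μ = 2.2/7.0 = 0.3143
For M/M/1: L = λ/(μ-λ)
L = 2.2/(7.0-2.2) = 2.2/4.80
L = 0.4583 containers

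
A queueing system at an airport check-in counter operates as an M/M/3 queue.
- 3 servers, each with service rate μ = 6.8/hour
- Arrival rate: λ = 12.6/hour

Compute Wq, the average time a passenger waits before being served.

Traffic intensity: ρ = λ/(cμ) = 12.6/(3×6.8) = 0.6176
Since ρ = 0.6176 < 1, system is stable.
Offered load a = λ/μ = cρ = 12.6/6.8 = 1.8529
P₀ = [ Σₙ₌₀^2 aⁿ/n! + a^3/(3!(1-ρ)) ]⁻¹
Σ = a^0/0! + a^1/1! + a^2/2! = 1.0000 + 1.8529 + 1.7167 = 4.5696
a^3/(3!(1-ρ)) = 6.36187/(6 × 0.382353) = 2.7731
P₀ = 1/(4.5696 + 2.7731) = 0.1362
Lq = P₀·a^3·ρ / (3!(1-ρ)²) = 0.1362 × 6.3619 × 0.6176 / (6 × 0.1462) = 0.6101
Wq = Lq/λ = 0.6101/12.6 = 0.04842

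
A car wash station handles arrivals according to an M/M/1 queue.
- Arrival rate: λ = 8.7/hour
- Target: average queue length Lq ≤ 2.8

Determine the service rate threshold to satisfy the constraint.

For M/M/1: Lq = λ²/(μ(μ-λ))
Need Lq ≤ 2.8, i.e. μ(μ-λ) ≥ λ²/2.8
μ² - 8.7μ - 75.69/2.8 ≥ 0  →  μ² - 8.7μ - 27.03214 ≥ 0
Quadratic formula (positive root): μ = [λ + √(λ² + 4×27.03214)]/2
Discriminant: 75.69 + 4×27.03214 = 183.8186, √183.8186 = 13.5580
μ ≥ (8.7 + 13.5580)/2 = 11.1290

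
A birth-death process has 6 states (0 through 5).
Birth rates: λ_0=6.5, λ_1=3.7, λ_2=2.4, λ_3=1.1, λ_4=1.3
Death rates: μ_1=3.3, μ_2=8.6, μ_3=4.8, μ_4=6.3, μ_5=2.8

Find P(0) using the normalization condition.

Ratios P(n)/P(0) = (λ₀···λₙ₋₁)/(μ₁···μₙ):
P(1)/P(0) = (6.5)/(3.3) = 1.9697
P(2)/P(0) = (6.5×3.7)/(3.3×8.6) = 0.84743
P(3)/P(0) = (6.5×3.7×2.4)/(3.3×8.6×4.8) = 0.42371
P(4)/P(0) = (6.5×3.7×2.4×1.1)/(3.3×8.6×4.8×6.3) = 0.073982
P(5)/P(0) = (6.5×3.7×2.4×1.1×1.3)/(3.3×8.6×4.8×6.3×2.8) = 0.034349

Normalization: ∑ P(n) = 1
P(0) × (1.0000 + 1.9697 + 0.84743 + 0.42371 + 0.073982 + 0.034349) = 1
P(0) × 4.3492 = 1
P(0) = 1/4.3492 = 0.2299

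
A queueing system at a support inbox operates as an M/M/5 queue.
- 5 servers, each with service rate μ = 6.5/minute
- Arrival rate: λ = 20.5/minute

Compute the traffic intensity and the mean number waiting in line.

Traffic intensity: ρ = λ/(cμ) = 20.5/(5×6.5) = 0.6308
Since ρ = 0.6308 < 1, system is stable.
Offered load a = λ/μ = cρ = 20.5/6.5 = 3.1538
P₀ = [ Σₙ₌₀^4 aⁿ/n! + a^5/(5!(1-ρ)) ]⁻¹
Σ = a^0/0! + a^1/1! + a^2/2! + a^3/3! + a^4/4! = 1.0000 + 3.1538 + 4.9734 + 5.2284 + 4.1224 = 18.4780
a^5/(5!(1-ρ)) = 312.0344/(120 × 0.369231) = 7.0424
P₀ = 1/(18.4780 + 7.0424) = 0.03918
Lq = P₀·a^5·ρ / (5!(1-ρ)²) = 0.039184 × 312.0344 × 0.63077 / (120 × 0.13633) = 0.4714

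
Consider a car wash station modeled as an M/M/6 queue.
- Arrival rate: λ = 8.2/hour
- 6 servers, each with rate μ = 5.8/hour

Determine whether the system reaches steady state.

Stability requires ρ = λ/(cμ) < 1
ρ = 8.2/(6 × 5.8) = 8.2/34.80 = 0.2356
Since 0.2356 < 1, the system is STABLE.
The servers are busy 23.56% of the time.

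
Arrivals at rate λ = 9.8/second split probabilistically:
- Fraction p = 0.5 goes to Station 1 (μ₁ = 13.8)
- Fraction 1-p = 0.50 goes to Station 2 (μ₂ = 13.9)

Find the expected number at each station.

Effective rates: λ₁ = 9.8×0.5 = 4.9, λ₂ = 9.8×0.50 = 4.9
Station 1: ρ₁ = 4.9/13.8 = 0.3551, L₁ = ρ₁/(1-ρ₁) = 0.3551/(1-0.3551) = 0.5506
Station 2: ρ₂ = 4.9/13.9 = 0.3525, L₂ = ρ₂/(1-ρ₂) = 0.3525/(1-0.3525) = 0.5444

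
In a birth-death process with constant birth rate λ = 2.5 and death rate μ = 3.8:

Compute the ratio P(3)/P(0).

For constant rates: P(n)/P(0) = (λ/μ)^n
P(3)/P(0) = (2.5/3.8)^3 = 0.6579^3 = 0.2848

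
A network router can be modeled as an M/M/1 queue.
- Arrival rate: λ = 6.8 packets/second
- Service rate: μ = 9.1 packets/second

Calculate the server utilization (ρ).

Server utilization: ρ = λ/μ
ρ = 6.8/9.1 = 0.7473
The server is busy 74.73% of the time.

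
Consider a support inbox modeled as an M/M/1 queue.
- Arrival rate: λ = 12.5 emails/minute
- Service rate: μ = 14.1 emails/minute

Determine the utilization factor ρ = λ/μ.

Server utilization: ρ = λ/μ
ρ = 12.5/14.1 = 0.8865
The server is busy 88.65% of the time.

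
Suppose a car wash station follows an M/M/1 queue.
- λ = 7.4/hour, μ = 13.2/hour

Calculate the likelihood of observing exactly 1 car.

ρ = λ/μ = 7.4/13.2 = 0.5606
P(n) = (1-ρ)ρⁿ
P(1) = (1-0.5606) × 0.5606^1
P(1) = 0.4394 × 0.5606
P(1) = 0.2463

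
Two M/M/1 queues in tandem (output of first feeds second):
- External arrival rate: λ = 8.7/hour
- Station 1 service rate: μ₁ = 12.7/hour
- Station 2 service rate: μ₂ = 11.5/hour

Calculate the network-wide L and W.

By Jackson's theorem, each station behaves as independent M/M/1.
Station 1: ρ₁ = 8.7/12.7 = 0.6850, L₁ = ρ₁/(1-ρ₁) = λ/(μ₁-λ) = 8.7/4.00 = 2.1750
Station 2: ρ₂ = 8.7/11.5 = 0.7565, L₂ = ρ₂/(1-ρ₂) = λ/(μ₂-λ) = 8.7/2.80 = 3.1071
Total: L = L₁ + L₂ = 2.1750 + 3.1071 = 5.2821
W = L/λ = 5.2821/8.7 = 0.6071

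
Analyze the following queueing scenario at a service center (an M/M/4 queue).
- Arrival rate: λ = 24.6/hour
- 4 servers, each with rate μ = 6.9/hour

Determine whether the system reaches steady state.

Stability requires ρ = λ/(cμ) < 1
ρ = 24.6/(4 × 6.9) = 24.6/27.60 = 0.8913
Since 0.8913 < 1, the system is STABLE.
The servers are busy 89.13% of the time.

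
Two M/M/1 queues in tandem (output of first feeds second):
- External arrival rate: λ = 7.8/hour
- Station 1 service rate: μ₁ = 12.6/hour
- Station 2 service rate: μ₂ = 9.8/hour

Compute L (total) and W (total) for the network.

By Jackson's theorem, each station behaves as independent M/M/1.
Station 1: ρ₁ = 7.8/12.6 = 0.6190, L₁ = ρ₁/(1-ρ₁) = λ/(μ₁-λ) = 7.8/4.80 = 1.6250
Station 2: ρ₂ = 7.8/9.8 = 0.7959, L₂ = ρ₂/(1-ρ₂) = λ/(μ₂-λ) = 7.8/2.00 = 3.9000
Total: L = L₁ + L₂ = 1.6250 + 3.9000 = 5.5250
W = L/λ = 5.5250/7.8 = 0.7083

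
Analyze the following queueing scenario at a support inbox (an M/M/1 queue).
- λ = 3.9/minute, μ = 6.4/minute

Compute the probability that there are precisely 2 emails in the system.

ρ = λ/μ = 3.9/6.4 = 0.6094
P(n) = (1-ρ)ρⁿ
P(2) = (1-0.6094) × 0.6094^2
P(2) = 0.3906 × 0.3714
P(2) = 0.1451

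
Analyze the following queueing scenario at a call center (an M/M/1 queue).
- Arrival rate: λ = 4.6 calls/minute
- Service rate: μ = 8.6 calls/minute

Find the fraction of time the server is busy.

Server utilization: ρ = λ/μ
ρ = 4.6/8.6 = 0.5349
The server is busy 53.49% of the time.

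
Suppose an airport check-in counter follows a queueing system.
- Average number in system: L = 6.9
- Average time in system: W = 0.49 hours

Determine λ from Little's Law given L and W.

Little's Law: L = λW, so λ = L/W
λ = 6.9/0.49 = 14.0816 passengers/hour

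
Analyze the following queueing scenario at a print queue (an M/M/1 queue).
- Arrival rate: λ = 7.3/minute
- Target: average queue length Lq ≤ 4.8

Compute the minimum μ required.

For M/M/1: Lq = λ²/(μ(μ-λ))
Need Lq ≤ 4.8, i.e. μ(μ-λ) ≥ λ²/4.8
μ² - 7.3μ - 53.29/4.8 ≥ 0  →  μ² - 7.3μ - 11.10208 ≥ 0
Quadratic formula (positive root): μ = [λ + √(λ² + 4×11.10208)]/2
Discriminant: 53.29 + 4×11.10208 = 97.6983, √97.6983 = 9.8842
μ ≥ (7.3 + 9.8842)/2 = 8.5921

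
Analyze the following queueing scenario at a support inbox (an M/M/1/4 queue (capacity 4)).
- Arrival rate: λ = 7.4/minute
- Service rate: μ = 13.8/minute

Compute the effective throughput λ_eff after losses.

ρ = λ/μ = 7.4/13.8 = 0.53623
P₀ = (1-ρ)/(1-ρ^(K+1)) = (1-0.53623)/(1-0.53623^5) = 0.4638/0.9557 = 0.4853
P_K = P₀×ρ^K = 0.4853 × 0.53623^4 = 0.4853 × 0.08268 = 0.04012
λ_eff = λ(1-P_K) = 7.4 × (1 - 0.04012) = 7.4 × 0.95988 = 7.1031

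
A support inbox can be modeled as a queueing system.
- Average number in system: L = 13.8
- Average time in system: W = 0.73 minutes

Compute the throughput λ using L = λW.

Little's Law: L = λW, so λ = L/W
λ = 13.8/0.73 = 18.9041 emails/minute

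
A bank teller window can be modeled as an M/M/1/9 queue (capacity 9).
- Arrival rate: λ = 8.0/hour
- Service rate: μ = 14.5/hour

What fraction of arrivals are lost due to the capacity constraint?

ρ = λ/μ = 8.0/14.5 = 0.551724
P₀ = (1-ρ)/(1-ρ^(K+1)) = (1-0.551724)/(1-0.551724^10) = 0.4483/0.9974 = 0.4495
P_K = P₀×ρ^K = 0.4495 × 0.551724^9 = 0.4495 × 0.004737 = 0.002129
Blocking probability = 0.21%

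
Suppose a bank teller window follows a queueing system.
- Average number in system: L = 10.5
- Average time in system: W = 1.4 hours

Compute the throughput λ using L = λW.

Little's Law: L = λW, so λ = L/W
λ = 10.5/1.4 = 7.5000 transactions/hour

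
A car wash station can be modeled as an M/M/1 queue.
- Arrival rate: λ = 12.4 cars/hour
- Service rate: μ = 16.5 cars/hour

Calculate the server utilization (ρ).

Server utilization: ρ = λ/μ
ρ = 12.4/16.5 = 0.7515
The server is busy 75.15% of the time.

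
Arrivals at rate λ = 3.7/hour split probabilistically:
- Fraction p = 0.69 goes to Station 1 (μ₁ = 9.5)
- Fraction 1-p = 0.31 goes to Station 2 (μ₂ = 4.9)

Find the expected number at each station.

Effective rates: λ₁ = 3.7×0.69 = 2.553, λ₂ = 3.7×0.31 = 1.147
Station 1: ρ₁ = 2.553/9.5 = 0.26874, L₁ = ρ₁/(1-ρ₁) = 0.26874/(1-0.26874) = 0.3675
Station 2: ρ₂ = 1.147/4.9 = 0.23408, L₂ = ρ₂/(1-ρ₂) = 0.23408/(1-0.23408) = 0.3056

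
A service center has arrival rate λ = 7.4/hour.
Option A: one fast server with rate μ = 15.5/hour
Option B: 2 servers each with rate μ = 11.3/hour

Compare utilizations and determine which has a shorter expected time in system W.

Option A: single server μ = 15.5 (M/M/1)
  ρ_A = 7.4/15.5 = 0.4774
  W_A = 1/(μ-λ) = 1/(15.5-7.4) = 1/8.10 = 0.1235

Option B: 2 servers μ = 11.3 (M/M/2)
  ρ_B = λ/(cμ) = 7.4/(2×11.3) = 0.3274
  Offered load a = λ/μ = cρ = 7.4/11.3 = 0.6549
  P₀ = [ Σₙ₌₀^1 aⁿ/n! + a^2/(2!(1-ρ)) ]⁻¹
  Σ = a^0/0! + a^1/1! = 1.0000 + 0.6549 = 1.6549
  a^2/(2!(1-ρ)) = 0.4289/(2 × 0.6726) = 0.3188
  P₀ = 1/(1.6549 + 0.3188) = 0.5067
  Lq = P₀·a^2·ρ / (2!(1-ρ)²) = 0.50667 × 0.42885 × 0.32743 / (2 × 0.45235) = 0.07864
  Wq_B = Lq/λ = 0.07864/7.4 = 0.010627
  W_B = Wq_B + 1/μ = 0.010627 + 0.088496 = 0.09912

Since W_B = 0.09912 < W_A = 0.1235, Option B (multiple servers) has the shorter time in system.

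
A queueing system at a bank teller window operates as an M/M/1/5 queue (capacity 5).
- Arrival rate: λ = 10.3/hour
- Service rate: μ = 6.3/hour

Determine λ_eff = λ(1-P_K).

ρ = λ/μ = 10.3/6.3 = 1.6349
P₀ = (1-ρ)/(1-ρ^(K+1)) = (1-1.6349)/(1-1.6349^6) = -0.6349/-18.0962 = 0.03508
P_K = P₀×ρ^K = 0.035085 × 1.6349^5 = 0.035085 × 11.6804 = 0.4098
λ_eff = λ(1-P_K) = 10.3 × (1 - 0.40981) = 10.3 × 0.59019 = 6.0790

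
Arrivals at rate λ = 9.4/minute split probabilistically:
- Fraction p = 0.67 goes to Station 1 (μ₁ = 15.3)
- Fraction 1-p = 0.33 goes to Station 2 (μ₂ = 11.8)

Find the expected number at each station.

Effective rates: λ₁ = 9.4×0.67 = 6.298, λ₂ = 9.4×0.33 = 3.102
Station 1: ρ₁ = 6.298/15.3 = 0.41163, L₁ = ρ₁/(1-ρ₁) = 0.41163/(1-0.41163) = 0.6996
Station 2: ρ₂ = 3.102/11.8 = 0.26288, L₂ = ρ₂/(1-ρ₂) = 0.26288/(1-0.26288) = 0.3566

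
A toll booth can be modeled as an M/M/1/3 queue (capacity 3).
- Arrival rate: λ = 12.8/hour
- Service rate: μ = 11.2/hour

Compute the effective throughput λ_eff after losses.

ρ = λ/μ = 12.8/11.2 = 1.14286
P₀ = (1-ρ)/(1-ρ^(K+1)) = (1-1.14286)/(1-1.14286^4) = -0.1429/-0.7060 = 0.2024
P_K = P₀×ρ^K = 0.2024 × 1.14286^3 = 0.2024 × 1.4927 = 0.3021
λ_eff = λ(1-P_K) = 12.8 × (1 - 0.30206) = 12.8 × 0.69794 = 8.9336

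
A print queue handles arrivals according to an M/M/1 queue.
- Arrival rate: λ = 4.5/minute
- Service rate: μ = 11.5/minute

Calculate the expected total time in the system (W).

First, compute utilization: ρ = λ/μ = 4.5/11.5 = 0.3913
For M/M/1: W = 1/(μ-λ)
W = 1/(11.5-4.5) = 1/7.00
W = 0.1429 minutes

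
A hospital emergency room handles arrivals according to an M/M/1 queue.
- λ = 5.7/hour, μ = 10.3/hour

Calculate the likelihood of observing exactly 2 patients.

ρ = λ/μ = 5.7/10.3 = 0.5534
P(n) = (1-ρ)ρⁿ
P(2) = (1-0.5534) × 0.5534^2
P(2) = 0.4466 × 0.3063
P(2) = 0.1368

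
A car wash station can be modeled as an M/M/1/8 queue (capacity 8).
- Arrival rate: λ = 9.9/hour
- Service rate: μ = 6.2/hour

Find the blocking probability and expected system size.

ρ = λ/μ = 9.9/6.2 = 1.596774
P₀ = (1-ρ)/(1-ρ^(K+1)) = (1-1.596774)/(1-1.596774^9) = -0.59677/-66.4825 = 0.008976
P_K = P₀×ρ^K = 0.0089764 × 1.596774^8 = 0.0089764 × 42.2618 = 0.3794
Blocking probability P_8 = 0.3794 (37.94%)
L = ρ[1 - (K+1)ρ^K + Kρ^(K+1)] / [(1-ρ)(1-ρ^(K+1))]
L = 1.596774 × (1 - 9×42.2618 + 8×67.4825) / ((1 - 1.596774) × (1 - 67.4825)) = 6.4597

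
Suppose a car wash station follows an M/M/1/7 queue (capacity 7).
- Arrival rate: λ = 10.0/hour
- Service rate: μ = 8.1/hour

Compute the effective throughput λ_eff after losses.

ρ = λ/μ = 10.0/8.1 = 1.23457
P₀ = (1-ρ)/(1-ρ^(K+1)) = (1-1.23457)/(1-1.23457^8) = -0.23457/-4.3967 = 0.05335
P_K = P₀×ρ^K = 0.05335 × 1.23457^7 = 0.05335 × 4.3713 = 0.2332
λ_eff = λ(1-P_K) = 10.0 × (1 - 0.23322) = 10.0 × 0.76678 = 7.6678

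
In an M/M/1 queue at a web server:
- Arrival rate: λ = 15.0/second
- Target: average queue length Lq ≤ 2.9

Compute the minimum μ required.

For M/M/1: Lq = λ²/(μ(μ-λ))
Need Lq ≤ 2.9, i.e. μ(μ-λ) ≥ λ²/2.9
μ² - 15.0μ - 225.00/2.9 ≥ 0  →  μ² - 15.0μ - 77.5862 ≥ 0
Quadratic formula (positive root): μ = [λ + √(λ² + 4×77.5862)]/2
Discriminant: 225.00 + 4×77.5862 = 535.3448, √535.3448 = 23.1375
μ ≥ (15.0 + 23.1375)/2 = 19.0688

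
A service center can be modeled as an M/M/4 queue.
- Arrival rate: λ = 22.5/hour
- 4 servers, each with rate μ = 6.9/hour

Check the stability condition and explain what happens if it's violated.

Stability requires ρ = λ/(cμ) < 1
ρ = 22.5/(4 × 6.9) = 22.5/27.60 = 0.8152
Since 0.8152 < 1, the system is STABLE.
The servers are busy 81.52% of the time.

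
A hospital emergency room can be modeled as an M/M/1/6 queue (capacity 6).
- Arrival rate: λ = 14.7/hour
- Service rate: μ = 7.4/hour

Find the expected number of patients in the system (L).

ρ = λ/μ = 14.7/7.4 = 1.9865
P₀ = (1-ρ)/(1-ρ^(K+1)) = (1-1.9865)/(1-1.9865^7) = -0.9865/-121.0731 = 0.008148
P_K = P₀×ρ^K = 0.008148 × 1.9865^6 = 0.008148 × 61.4513 = 0.5007
L = ρ[1 - (K+1)ρ^K + Kρ^(K+1)] / [(1-ρ)(1-ρ^(K+1))]
L = 1.9865 × (1 - 7×61.4513 + 6×122.0731) / ((1 - 1.9865) × (1 - 122.0731)) = 5.0441 patients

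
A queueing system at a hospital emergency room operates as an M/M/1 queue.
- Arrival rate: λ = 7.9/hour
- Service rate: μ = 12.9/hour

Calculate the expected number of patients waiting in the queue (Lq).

ρ = λ/μ = 7.9/12.9 = 0.6124
For M/M/1: Lq = λ²/(μ(μ-λ))
Lq = 62.41/(12.9 × 5.00)
Lq = 0.9676 patients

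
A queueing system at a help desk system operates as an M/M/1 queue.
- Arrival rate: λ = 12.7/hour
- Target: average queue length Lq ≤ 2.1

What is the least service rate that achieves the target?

For M/M/1: Lq = λ²/(μ(μ-λ))
Need Lq ≤ 2.1, i.e. μ(μ-λ) ≥ λ²/2.1
μ² - 12.7μ - 161.29/2.1 ≥ 0  →  μ² - 12.7μ - 76.80476 ≥ 0
Quadratic formula (positive root): μ = [λ + √(λ² + 4×76.80476)]/2
Discriminant: 161.29 + 4×76.80476 = 468.5090, √468.5090 = 21.64507
μ ≥ (12.7 + 21.64507)/2 = 17.1725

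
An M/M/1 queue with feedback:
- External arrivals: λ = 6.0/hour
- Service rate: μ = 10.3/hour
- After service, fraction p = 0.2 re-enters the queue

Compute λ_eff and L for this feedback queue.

Effective arrival rate: λ_eff = λ/(1-p) = 6.0/(1-0.2) = 6.0/0.80 = 7.5000
ρ = λ_eff/μ = 7.5000/10.3 = 0.72816
L = ρ/(1-ρ) = 0.72816/(1-0.72816) = 2.6786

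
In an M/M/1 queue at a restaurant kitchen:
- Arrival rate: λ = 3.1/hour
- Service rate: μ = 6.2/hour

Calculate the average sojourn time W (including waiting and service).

First, compute utilization: ρ = λ/μ = 3.1/6.2 = 0.5000
For M/M/1: W = 1/(μ-λ)
W = 1/(6.2-3.1) = 1/3.10
W = 0.3226 hours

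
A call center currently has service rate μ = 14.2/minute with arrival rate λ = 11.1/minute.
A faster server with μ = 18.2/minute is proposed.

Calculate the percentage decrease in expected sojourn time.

System 1: ρ₁ = 11.1/14.2 = 0.7817, W₁ = 1/(14.2-11.1) = 0.32258
System 2: ρ₂ = 11.1/18.2 = 0.6099, W₂ = 1/(18.2-11.1) = 0.14085
Improvement: (W₁-W₂)/W₁ = (0.32258-0.14085)/0.32258 = 56.34%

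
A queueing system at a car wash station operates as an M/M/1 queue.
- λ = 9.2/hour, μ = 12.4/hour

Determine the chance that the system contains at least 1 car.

ρ = λ/μ = 9.2/12.4 = 0.7419
P(N ≥ n) = ρⁿ
P(N ≥ 1) = 0.7419^1
P(N ≥ 1) = 0.7419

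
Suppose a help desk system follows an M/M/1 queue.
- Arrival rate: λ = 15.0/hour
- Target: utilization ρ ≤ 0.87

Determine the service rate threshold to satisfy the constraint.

ρ = λ/μ, so μ = λ/ρ
μ ≥ 15.0/0.87 = 17.2414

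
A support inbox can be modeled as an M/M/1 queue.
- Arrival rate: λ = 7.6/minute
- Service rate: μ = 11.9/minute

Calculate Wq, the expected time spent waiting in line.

First, compute utilization: ρ = λ/μ = 7.6/11.9 = 0.6387
For M/M/1: Wq = λ/(μ(μ-λ))
Wq = 7.6/(11.9 × (11.9-7.6))
Wq = 7.6/(11.9 × 4.30)
Wq = 0.1485 minutes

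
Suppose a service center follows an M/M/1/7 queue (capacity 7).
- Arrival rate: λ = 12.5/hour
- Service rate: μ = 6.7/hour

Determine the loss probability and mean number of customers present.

ρ = λ/μ = 12.5/6.7 = 1.86567
P₀ = (1-ρ)/(1-ρ^(K+1)) = (1-1.86567)/(1-1.86567^8) = -0.8657/-145.7840 = 0.005938
P_K = P₀×ρ^K = 0.005938 × 1.86567^7 = 0.005938 × 78.6763 = 0.4672
Blocking probability P_7 = 0.4672 (46.72%)
L = ρ[1 - (K+1)ρ^K + Kρ^(K+1)] / [(1-ρ)(1-ρ^(K+1))]
L = 1.86567 × (1 - 8×78.6763 + 7×146.7840) / ((1 - 1.86567) × (1 - 146.7840)) = 5.8997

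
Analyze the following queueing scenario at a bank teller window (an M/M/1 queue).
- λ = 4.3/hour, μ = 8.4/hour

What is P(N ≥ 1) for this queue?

ρ = λ/μ = 4.3/8.4 = 0.5119
P(N ≥ n) = ρⁿ
P(N ≥ 1) = 0.5119^1
P(N ≥ 1) = 0.5119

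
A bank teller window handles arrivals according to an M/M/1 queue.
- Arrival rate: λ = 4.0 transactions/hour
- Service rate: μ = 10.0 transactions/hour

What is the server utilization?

Server utilization: ρ = λ/μ
ρ = 4.0/10.0 = 0.4000
The server is busy 40.00% of the time.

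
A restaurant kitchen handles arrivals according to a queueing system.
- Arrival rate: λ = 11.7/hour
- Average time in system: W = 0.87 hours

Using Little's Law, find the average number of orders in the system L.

Little's Law: L = λW
L = 11.7 × 0.87 = 10.1790 orders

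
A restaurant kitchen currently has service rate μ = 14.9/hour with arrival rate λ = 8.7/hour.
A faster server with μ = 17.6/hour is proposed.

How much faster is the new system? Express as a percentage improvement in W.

System 1: ρ₁ = 8.7/14.9 = 0.5839, W₁ = 1/(14.9-8.7) = 0.16129
System 2: ρ₂ = 8.7/17.6 = 0.4943, W₂ = 1/(17.6-8.7) = 0.11236
Improvement: (W₁-W₂)/W₁ = (0.16129-0.11236)/0.16129 = 30.34%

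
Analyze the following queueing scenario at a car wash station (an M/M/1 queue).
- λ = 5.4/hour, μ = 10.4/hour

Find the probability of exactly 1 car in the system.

ρ = λ/μ = 5.4/10.4 = 0.5192
P(n) = (1-ρ)ρⁿ
P(1) = (1-0.5192) × 0.5192^1
P(1) = 0.4808 × 0.5192
P(1) = 0.2496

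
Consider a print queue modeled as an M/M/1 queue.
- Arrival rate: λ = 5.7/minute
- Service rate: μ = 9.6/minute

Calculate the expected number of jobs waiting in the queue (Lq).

ρ = λ/μ = 5.7/9.6 = 0.5938
For M/M/1: Lq = λ²/(μ(μ-λ))
Lq = 32.49/(9.6 × 3.90)
Lq = 0.8678 jobs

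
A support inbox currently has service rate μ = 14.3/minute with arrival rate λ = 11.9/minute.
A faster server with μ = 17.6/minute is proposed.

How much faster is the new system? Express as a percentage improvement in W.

System 1: ρ₁ = 11.9/14.3 = 0.8322, W₁ = 1/(14.3-11.9) = 0.41667
System 2: ρ₂ = 11.9/17.6 = 0.6761, W₂ = 1/(17.6-11.9) = 0.17544
Improvement: (W₁-W₂)/W₁ = (0.41667-0.17544)/0.41667 = 57.89%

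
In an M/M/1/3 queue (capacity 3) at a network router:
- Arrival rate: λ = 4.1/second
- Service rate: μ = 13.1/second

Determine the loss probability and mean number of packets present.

ρ = λ/μ = 4.1/13.1 = 0.3130
P₀ = (1-ρ)/(1-ρ^(K+1)) = (1-0.3130)/(1-0.3130^4) = 0.6870/0.9904 = 0.6937
P_K = P₀×ρ^K = 0.6937 × 0.3130^3 = 0.6937 × 0.03066 = 0.02127
Blocking probability P_3 = 0.02127 (2.13%)
L = ρ[1 - (K+1)ρ^K + Kρ^(K+1)] / [(1-ρ)(1-ρ^(K+1))]
L = 0.3130 × (1 - 4×0.03066 + 3×0.009598) / ((1 - 0.3130) × (1 - 0.009598)) = 0.4168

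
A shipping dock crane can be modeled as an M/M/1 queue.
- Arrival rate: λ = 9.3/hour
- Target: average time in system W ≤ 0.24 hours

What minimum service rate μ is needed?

For M/M/1: W = 1/(μ-λ)
Need W ≤ 0.24, so 1/(μ-λ) ≤ 0.24
μ - λ ≥ 1/0.24 = 4.1667
μ ≥ 9.3 + 4.1667 = 13.4667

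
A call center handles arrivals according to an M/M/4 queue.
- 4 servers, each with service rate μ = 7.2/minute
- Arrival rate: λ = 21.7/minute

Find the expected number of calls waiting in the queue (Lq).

Traffic intensity: ρ = λ/(cμ) = 21.7/(4×7.2) = 0.7535
Since ρ = 0.7535 < 1, system is stable.
Offered load a = λ/μ = cρ = 21.7/7.2 = 3.0139
P₀ = [ Σₙ₌₀^3 aⁿ/n! + a^4/(4!(1-ρ)) ]⁻¹
Σ = a^0/0! + a^1/1! + a^2/2! + a^3/3! = 1.00000 + 3.01389 + 4.54176 + 4.56279 = 13.1184
a^4/(4!(1-ρ)) = 82.5104/(24 × 0.246528) = 13.9454
P₀ = 1/(13.1184 + 13.9454) = 0.03695
Lq = P₀·a^4·ρ / (4!(1-ρ)²) = 0.036950 × 82.5104 × 0.75347 / (24 × 0.060776) = 1.5749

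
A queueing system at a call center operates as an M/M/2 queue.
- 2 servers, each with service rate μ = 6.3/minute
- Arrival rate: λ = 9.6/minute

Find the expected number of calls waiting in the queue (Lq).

Traffic intensity: ρ = λ/(cμ) = 9.6/(2×6.3) = 0.7619
Since ρ = 0.7619 < 1, system is stable.
Offered load a = λ/μ = cρ = 9.6/6.3 = 1.5238
P₀ = [ Σₙ₌₀^1 aⁿ/n! + a^2/(2!(1-ρ)) ]⁻¹
Σ = a^0/0! + a^1/1! = 1.0000 + 1.5238 = 2.5238
a^2/(2!(1-ρ)) = 2.32200/(2 × 0.238095) = 4.8762
P₀ = 1/(2.5238 + 4.8762) = 0.1351
Lq = P₀·a^2·ρ / (2!(1-ρ)²) = 0.135135 × 2.32200 × 0.761905 / (2 × 0.0566893) = 2.1086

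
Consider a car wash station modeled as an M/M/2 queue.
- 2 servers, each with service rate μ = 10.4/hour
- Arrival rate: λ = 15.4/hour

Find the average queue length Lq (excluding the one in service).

Traffic intensity: ρ = λ/(cμ) = 15.4/(2×10.4) = 0.7404
Since ρ = 0.7404 < 1, system is stable.
Offered load a = λ/μ = cρ = 15.4/10.4 = 1.4808
P₀ = [ Σₙ₌₀^1 aⁿ/n! + a^2/(2!(1-ρ)) ]⁻¹
Σ = a^0/0! + a^1/1! = 1.0000 + 1.4808 = 2.4808
a^2/(2!(1-ρ)) = 2.1927/(2 × 0.25962) = 4.2229
P₀ = 1/(2.4808 + 4.2229) = 0.1492
Lq = P₀·a^2·ρ / (2!(1-ρ)²) = 0.14917 × 2.1927 × 0.74038 / (2 × 0.067400) = 1.7965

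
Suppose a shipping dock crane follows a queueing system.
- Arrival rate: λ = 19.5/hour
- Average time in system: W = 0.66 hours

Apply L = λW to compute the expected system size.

Little's Law: L = λW
L = 19.5 × 0.66 = 12.8700 containers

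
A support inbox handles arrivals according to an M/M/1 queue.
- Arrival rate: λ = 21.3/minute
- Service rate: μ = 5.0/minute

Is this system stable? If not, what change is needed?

Stability requires ρ = λ/(cμ) < 1
ρ = 21.3/(1 × 5.0) = 21.3/5.00 = 4.2600
Since 4.2600 ≥ 1, the system is UNSTABLE.
Queue grows without bound. Need μ > λ = 21.3.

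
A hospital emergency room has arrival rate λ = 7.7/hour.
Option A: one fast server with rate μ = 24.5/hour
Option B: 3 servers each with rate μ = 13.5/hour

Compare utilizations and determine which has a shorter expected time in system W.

Option A: single server μ = 24.5 (M/M/1)
  ρ_A = 7.7/24.5 = 0.3143
  W_A = 1/(μ-λ) = 1/(24.5-7.7) = 1/16.80 = 0.05952

Option B: 3 servers μ = 13.5 (M/M/3)
  ρ_B = λ/(cμ) = 7.7/(3×13.5) = 0.1901
  Offered load a = λ/μ = cρ = 7.7/13.5 = 0.5704
  P₀ = [ Σₙ₌₀^2 aⁿ/n! + a^3/(3!(1-ρ)) ]⁻¹
  Σ = a^0/0! + a^1/1! + a^2/2! = 1.0000 + 0.57037 + 0.16266 = 1.7330
  a^3/(3!(1-ρ)) = 0.1856/(6 × 0.8099) = 0.03819
  P₀ = 1/(1.7330 + 0.03819) = 0.5646
  Lq = P₀·a^3·ρ / (3!(1-ρ)²) = 0.56458 × 0.18555 × 0.19012 / (6 × 0.65590) = 0.005061
  Wq_B = Lq/λ = 0.005061/7.7 = 0.0006573
  W_B = Wq_B + 1/μ = 0.0006573 + 0.07407 = 0.07473

Since W_A = 0.05952 < W_B = 0.07473, Option A (single fast server) has the shorter time in system.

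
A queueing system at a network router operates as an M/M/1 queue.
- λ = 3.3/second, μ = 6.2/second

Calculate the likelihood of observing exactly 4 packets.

ρ = λ/μ = 3.3/6.2 = 0.53226
P(n) = (1-ρ)ρⁿ
P(4) = (1-0.53226) × 0.53226^4
P(4) = 0.4677 × 0.08026
P(4) = 0.03754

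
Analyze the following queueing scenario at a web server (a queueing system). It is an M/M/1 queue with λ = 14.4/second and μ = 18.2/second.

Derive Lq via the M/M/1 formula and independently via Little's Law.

Method 1 (direct): Lq = λ²/(μ(μ-λ)) = 207.36/(18.2 × 3.80) = 2.9983

Method 2 (Little's Law):
W = 1/(μ-λ) = 1/3.80 = 0.263158
Wq = W - 1/μ = 0.263158 - 0.0549451 = 0.208213
Lq = λWq = 14.4 × 0.208213 = 2.9983 ✔ (matches Method 1)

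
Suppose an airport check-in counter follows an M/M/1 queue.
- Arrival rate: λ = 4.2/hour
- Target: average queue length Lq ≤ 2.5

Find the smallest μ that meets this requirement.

For M/M/1: Lq = λ²/(μ(μ-λ))
Need Lq ≤ 2.5, i.e. μ(μ-λ) ≥ λ²/2.5
μ² - 4.2μ - 17.64/2.5 ≥ 0  →  μ² - 4.2μ - 7.0560 ≥ 0
Quadratic formula (positive root): μ = [λ + √(λ² + 4×7.0560)]/2
Discriminant: 17.64 + 4×7.0560 = 45.8640, √45.8640 = 6.772297
μ ≥ (4.2 + 6.772297)/2 = 5.4861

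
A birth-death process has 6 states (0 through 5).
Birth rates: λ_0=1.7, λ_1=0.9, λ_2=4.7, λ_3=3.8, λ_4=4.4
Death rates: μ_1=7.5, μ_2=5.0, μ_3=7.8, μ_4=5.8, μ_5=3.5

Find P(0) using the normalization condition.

Ratios P(n)/P(0) = (λ₀···λₙ₋₁)/(μ₁···μₙ):
P(1)/P(0) = (1.7)/(7.5) = 0.2267
P(2)/P(0) = (1.7×0.9)/(7.5×5.0) = 0.04080
P(3)/P(0) = (1.7×0.9×4.7)/(7.5×5.0×7.8) = 0.02458
P(4)/P(0) = (1.7×0.9×4.7×3.8)/(7.5×5.0×7.8×5.8) = 0.01611
P(5)/P(0) = (1.7×0.9×4.7×3.8×4.4)/(7.5×5.0×7.8×5.8×3.5) = 0.02025

Normalization: ∑ P(n) = 1
P(0) × (1.0000 + 0.2267 + 0.04080 + 0.02458 + 0.01611 + 0.02025) = 1
P(0) × 1.3284 = 1
P(0) = 1/1.3284 = 0.7528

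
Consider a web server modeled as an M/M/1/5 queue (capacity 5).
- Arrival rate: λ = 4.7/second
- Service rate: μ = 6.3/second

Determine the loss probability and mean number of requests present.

ρ = λ/μ = 4.7/6.3 = 0.74603
P₀ = (1-ρ)/(1-ρ^(K+1)) = (1-0.74603)/(1-0.74603^6) = 0.2540/0.8276 = 0.3069
P_K = P₀×ρ^K = 0.3069 × 0.74603^5 = 0.3069 × 0.2311 = 0.07092
Blocking probability P_5 = 0.07092 (7.09%)
L = ρ[1 - (K+1)ρ^K + Kρ^(K+1)] / [(1-ρ)(1-ρ^(K+1))]
L = 0.74603 × (1 - 6×0.23109 + 5×0.17240) / ((1 - 0.74603) × (1 - 0.17240)) = 1.6876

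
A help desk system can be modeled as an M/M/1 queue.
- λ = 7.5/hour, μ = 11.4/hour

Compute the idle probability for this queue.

ρ = λ/μ = 7.5/11.4 = 0.6579
P(0) = 1 - ρ = 1 - 0.6579 = 0.3421
The server is idle 34.21% of the time.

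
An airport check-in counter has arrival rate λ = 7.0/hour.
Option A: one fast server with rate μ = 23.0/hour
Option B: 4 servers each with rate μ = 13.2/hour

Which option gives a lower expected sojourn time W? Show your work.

Option A: single server μ = 23.0 (M/M/1)
  ρ_A = 7.0/23.0 = 0.3043
  W_A = 1/(μ-λ) = 1/(23.0-7.0) = 1/16.00 = 0.06250

Option B: 4 servers μ = 13.2 (M/M/4)
  ρ_B = λ/(cμ) = 7.0/(4×13.2) = 0.1326
  Offered load a = λ/μ = cρ = 7.0/13.2 = 0.5303
  P₀ = [ Σₙ₌₀^3 aⁿ/n! + a^4/(4!(1-ρ)) ]⁻¹
  Σ = a^0/0! + a^1/1! + a^2/2! + a^3/3! = 1.0000 + 0.5303 + 0.1406 + 0.02486 = 1.6958
  a^4/(4!(1-ρ)) = 0.07909/(24 × 0.8674) = 0.003799
  P₀ = 1/(1.6958 + 0.003799) = 0.5884
  Lq = P₀·a^4·ρ / (4!(1-ρ)²) = 0.58838 × 0.079085 × 0.13258 / (24 × 0.75242) = 0.0003416
  Wq_B = Lq/λ = 0.0003416/7.0 = 0.00004880
  W_B = Wq_B + 1/μ = 0.00004880 + 0.07576 = 0.07581

Since W_A = 0.06250 < W_B = 0.07581, Option A (single fast server) has the shorter time in system.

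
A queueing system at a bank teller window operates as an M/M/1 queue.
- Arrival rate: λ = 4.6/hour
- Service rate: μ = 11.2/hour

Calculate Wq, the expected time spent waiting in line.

First, compute utilization: ρ = λ/μ = 4.6/11.2 = 0.4107
For M/M/1: Wq = λ/(μ(μ-λ))
Wq = 4.6/(11.2 × (11.2-4.6))
Wq = 4.6/(11.2 × 6.60)
Wq = 0.06223 hours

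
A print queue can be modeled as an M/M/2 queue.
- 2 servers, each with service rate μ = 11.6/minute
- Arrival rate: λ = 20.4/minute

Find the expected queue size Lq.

Traffic intensity: ρ = λ/(cμ) = 20.4/(2×11.6) = 0.8793
Since ρ = 0.8793 < 1, system is stable.
Offered load a = λ/μ = cρ = 20.4/11.6 = 1.7586
P₀ = [ Σₙ₌₀^1 aⁿ/n! + a^2/(2!(1-ρ)) ]⁻¹
Σ = a^0/0! + a^1/1! = 1.0000 + 1.7586 = 2.7586
a^2/(2!(1-ρ)) = 3.09275/(2 × 0.120690) = 12.8128
P₀ = 1/(2.7586 + 12.8128) = 0.06422
Lq = P₀·a^2·ρ / (2!(1-ρ)²) = 0.0642202 × 3.09275 × 0.879310 / (2 × 0.0145660) = 5.9950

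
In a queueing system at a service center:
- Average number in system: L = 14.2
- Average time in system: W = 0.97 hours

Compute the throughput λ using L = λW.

Little's Law: L = λW, so λ = L/W
λ = 14.2/0.97 = 14.6392 customers/hour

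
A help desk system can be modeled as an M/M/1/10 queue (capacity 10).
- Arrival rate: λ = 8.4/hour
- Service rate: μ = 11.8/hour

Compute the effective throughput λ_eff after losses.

ρ = λ/μ = 8.4/11.8 = 0.71186
P₀ = (1-ρ)/(1-ρ^(K+1)) = (1-0.71186)/(1-0.71186^11) = 0.28814/0.97621 = 0.2952
P_K = P₀×ρ^K = 0.29516 × 0.71186^10 = 0.29516 × 0.033415 = 0.009863
λ_eff = λ(1-P_K) = 8.4 × (1 - 0.0098634) = 8.4 × 0.9901366 = 8.3171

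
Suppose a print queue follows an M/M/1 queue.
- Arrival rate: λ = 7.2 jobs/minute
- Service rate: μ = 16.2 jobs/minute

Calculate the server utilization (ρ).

Server utilization: ρ = λ/μ
ρ = 7.2/16.2 = 0.4444
The server is busy 44.44% of the time.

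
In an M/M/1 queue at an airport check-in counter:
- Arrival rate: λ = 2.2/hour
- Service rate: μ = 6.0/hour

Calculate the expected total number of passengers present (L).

ρ = λ/μ = 2.2/6.0 = 0.3667
For M/M/1: L = λ/(μ-λ)
L = 2.2/(6.0-2.2) = 2.2/3.80
L = 0.5789 passengers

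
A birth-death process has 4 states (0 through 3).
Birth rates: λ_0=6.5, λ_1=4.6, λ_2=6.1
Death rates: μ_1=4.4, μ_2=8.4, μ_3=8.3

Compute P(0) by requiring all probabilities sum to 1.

Ratios P(n)/P(0) = (λ₀···λₙ₋₁)/(μ₁···μₙ):
P(1)/P(0) = (6.5)/(4.4) = 1.4773
P(2)/P(0) = (6.5×4.6)/(4.4×8.4) = 0.80898
P(3)/P(0) = (6.5×4.6×6.1)/(4.4×8.4×8.3) = 0.59455

Normalization: ∑ P(n) = 1
P(0) × (1.0000 + 1.4773 + 0.80898 + 0.59455) = 1
P(0) × 3.8808 = 1
P(0) = 1/3.8808 = 0.2577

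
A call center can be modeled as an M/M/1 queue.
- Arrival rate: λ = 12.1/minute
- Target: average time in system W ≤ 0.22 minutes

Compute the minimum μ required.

For M/M/1: W = 1/(μ-λ)
Need W ≤ 0.22, so 1/(μ-λ) ≤ 0.22
μ - λ ≥ 1/0.22 = 4.5455
μ ≥ 12.1 + 4.5455 = 16.6455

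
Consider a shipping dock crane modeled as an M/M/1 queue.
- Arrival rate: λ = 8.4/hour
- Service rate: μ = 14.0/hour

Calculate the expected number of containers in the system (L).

ρ = λ/μ = 8.4/14.0 = 0.6000
For M/M/1: L = λ/(μ-λ)
L = 8.4/(14.0-8.4) = 8.4/5.60
L = 1.5000 containers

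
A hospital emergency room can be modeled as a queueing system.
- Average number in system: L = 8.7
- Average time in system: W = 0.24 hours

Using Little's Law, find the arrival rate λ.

Little's Law: L = λW, so λ = L/W
λ = 8.7/0.24 = 36.2500 patients/hour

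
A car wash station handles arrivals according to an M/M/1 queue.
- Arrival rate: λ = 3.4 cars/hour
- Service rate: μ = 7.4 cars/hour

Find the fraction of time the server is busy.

Server utilization: ρ = λ/μ
ρ = 3.4/7.4 = 0.4595
The server is busy 45.95% of the time.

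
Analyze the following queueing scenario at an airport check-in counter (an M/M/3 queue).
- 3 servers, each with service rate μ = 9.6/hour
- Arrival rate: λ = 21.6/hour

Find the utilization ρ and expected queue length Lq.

Traffic intensity: ρ = λ/(cμ) = 21.6/(3×9.6) = 0.7500
Since ρ = 0.7500 < 1, system is stable.
Offered load a = λ/μ = cρ = 21.6/9.6 = 2.2500
P₀ = [ Σₙ₌₀^2 aⁿ/n! + a^3/(3!(1-ρ)) ]⁻¹
Σ = a^0/0! + a^1/1! + a^2/2! = 1.0000 + 2.2500 + 2.5313 = 5.7813
a^3/(3!(1-ρ)) = 11.39063/(6 × 0.2500000) = 7.5938
P₀ = 1/(5.7813 + 7.5938) = 0.07477
Lq = P₀·a^3·ρ / (3!(1-ρ)²) = 0.074766 × 11.3906 × 0.75000 / (6 × 0.062500) = 1.7033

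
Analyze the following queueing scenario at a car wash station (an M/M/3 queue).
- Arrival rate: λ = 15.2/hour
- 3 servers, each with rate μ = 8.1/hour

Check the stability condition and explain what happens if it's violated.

Stability requires ρ = λ/(cμ) < 1
ρ = 15.2/(3 × 8.1) = 15.2/24.30 = 0.6255
Since 0.6255 < 1, the system is STABLE.
The servers are busy 62.55% of the time.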